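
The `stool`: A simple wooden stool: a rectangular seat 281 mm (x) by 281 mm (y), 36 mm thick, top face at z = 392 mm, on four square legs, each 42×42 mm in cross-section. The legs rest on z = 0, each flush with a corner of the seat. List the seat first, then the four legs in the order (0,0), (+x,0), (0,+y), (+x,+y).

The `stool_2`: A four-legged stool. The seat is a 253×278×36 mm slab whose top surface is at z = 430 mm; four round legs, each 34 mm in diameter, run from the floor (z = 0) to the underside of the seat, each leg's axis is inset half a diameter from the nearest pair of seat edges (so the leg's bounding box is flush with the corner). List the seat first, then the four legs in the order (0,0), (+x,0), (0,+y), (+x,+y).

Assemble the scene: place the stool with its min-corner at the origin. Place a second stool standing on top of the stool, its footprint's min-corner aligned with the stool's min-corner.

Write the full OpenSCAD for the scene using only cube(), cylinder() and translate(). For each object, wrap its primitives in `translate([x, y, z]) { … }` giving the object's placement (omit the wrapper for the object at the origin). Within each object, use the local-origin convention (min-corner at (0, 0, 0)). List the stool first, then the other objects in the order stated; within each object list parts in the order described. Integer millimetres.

translate([0, 0, 356]) cube([281, 281, 36]);
cube([42, 42, 356]);
translate([239, 0, 0]) cube([42, 42, 356]);
translate([0, 239, 0]) cube([42, 42, 356]);
translate([239, 239, 0]) cube([42, 42, 356]);
translate([0, 0, 392]) {
  translate([0, 0, 394]) cube([253, 278, 36]);
  translate([17, 17, 0]) cylinder(h = 394, r = 17);
  translate([236, 17, 0]) cylinder(h = 394, r = 17);
  translate([17, 261, 0]) cylinder(h = 394, r = 17);
  translate([236, 261, 0]) cylinder(h = 394, r = 17);
}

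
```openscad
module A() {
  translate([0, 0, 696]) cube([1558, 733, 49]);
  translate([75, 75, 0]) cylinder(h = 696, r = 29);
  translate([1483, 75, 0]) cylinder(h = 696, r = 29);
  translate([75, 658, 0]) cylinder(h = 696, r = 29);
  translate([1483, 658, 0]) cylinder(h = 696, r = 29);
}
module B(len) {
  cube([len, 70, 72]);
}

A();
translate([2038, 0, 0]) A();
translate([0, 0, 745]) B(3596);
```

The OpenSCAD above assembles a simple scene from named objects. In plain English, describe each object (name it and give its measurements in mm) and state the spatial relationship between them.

A is a rectangular dining table. The top is 1558×733×49 mm with its upper surface at z = 745 mm. It stands on four round legs of 58 mm diameter, each leg's bounding box inset 46 mm from the nearest pair of top edges, running from the floor to the underside of the top.

B is a rectangular beam 3596 mm long (x), 70 mm deep (y), 72 mm thick (z).

The beam spans the tops of two tables placed 480 mm apart, resting at z = 745 mm.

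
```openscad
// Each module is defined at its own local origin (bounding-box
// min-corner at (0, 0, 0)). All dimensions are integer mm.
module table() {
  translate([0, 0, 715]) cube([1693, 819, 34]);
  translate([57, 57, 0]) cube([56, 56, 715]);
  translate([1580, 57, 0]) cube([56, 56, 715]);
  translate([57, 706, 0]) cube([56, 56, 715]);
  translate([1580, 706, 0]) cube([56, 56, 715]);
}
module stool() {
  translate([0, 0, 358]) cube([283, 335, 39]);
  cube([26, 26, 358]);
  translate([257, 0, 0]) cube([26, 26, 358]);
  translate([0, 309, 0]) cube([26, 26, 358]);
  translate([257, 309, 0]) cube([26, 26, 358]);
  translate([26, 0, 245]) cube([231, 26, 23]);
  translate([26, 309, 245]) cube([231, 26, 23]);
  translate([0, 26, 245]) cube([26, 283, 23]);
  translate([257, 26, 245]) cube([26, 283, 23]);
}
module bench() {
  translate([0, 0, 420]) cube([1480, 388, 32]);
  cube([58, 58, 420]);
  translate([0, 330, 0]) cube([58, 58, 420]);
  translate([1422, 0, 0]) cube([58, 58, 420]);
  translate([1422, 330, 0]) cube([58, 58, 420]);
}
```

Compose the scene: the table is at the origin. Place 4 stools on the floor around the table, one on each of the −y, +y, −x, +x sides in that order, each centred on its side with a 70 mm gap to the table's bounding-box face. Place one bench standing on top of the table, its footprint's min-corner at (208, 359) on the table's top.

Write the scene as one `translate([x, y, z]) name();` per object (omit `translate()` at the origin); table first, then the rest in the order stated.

table();
translate([705, -405, 0]) stool();
translate([705, 889, 0]) stool();
translate([-353, 242, 0]) stool();
translate([1763, 242, 0]) stool();
translate([208, 359, 749]) bench();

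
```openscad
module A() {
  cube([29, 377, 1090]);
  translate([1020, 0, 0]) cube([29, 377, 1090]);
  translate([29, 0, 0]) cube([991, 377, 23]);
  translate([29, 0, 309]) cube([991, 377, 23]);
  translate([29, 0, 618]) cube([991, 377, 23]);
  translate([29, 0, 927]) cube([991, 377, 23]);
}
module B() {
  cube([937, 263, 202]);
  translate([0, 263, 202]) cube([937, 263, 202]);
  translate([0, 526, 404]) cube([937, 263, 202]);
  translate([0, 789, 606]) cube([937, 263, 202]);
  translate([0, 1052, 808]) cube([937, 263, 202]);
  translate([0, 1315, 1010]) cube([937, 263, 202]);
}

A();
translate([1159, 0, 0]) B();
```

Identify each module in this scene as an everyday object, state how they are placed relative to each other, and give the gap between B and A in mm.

The staircase's nearest face is 110 mm from the bookshelf's +x face.

A is a bookshelf. B is a staircase. The staircase is on the floor beside the bookshelf on its +x side. The gap between the staircase and the bookshelf is 110 mm.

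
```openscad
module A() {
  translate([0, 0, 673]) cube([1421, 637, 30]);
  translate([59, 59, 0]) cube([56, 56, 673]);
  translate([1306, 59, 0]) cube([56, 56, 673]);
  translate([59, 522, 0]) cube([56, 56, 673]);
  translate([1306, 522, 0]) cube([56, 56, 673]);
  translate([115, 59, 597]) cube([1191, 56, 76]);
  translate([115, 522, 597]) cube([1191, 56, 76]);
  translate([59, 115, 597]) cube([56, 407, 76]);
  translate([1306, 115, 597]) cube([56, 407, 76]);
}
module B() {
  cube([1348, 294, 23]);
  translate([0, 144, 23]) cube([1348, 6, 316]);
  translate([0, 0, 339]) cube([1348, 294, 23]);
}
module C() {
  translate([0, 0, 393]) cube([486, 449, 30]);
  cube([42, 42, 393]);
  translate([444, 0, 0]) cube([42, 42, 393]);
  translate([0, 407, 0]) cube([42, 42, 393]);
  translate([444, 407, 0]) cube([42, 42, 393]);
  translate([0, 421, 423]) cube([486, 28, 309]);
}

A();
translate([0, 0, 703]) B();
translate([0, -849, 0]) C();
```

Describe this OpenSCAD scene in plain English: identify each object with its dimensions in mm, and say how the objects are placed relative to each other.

A is a table with a 1421×637 mm rectangular top, 30 mm thick, top surface at z = 703 mm, supported by four 56×56 mm square legs, each inset 59 mm from the nearest pair of top edges, running from the floor. Four apron rails, 56 mm thick and 76 mm tall, run between adjacent legs with their top edges flush with the underside of the top and their outer faces flush with the legs' outer faces.

B is an I-beam lying along x, 1348 mm long. Overall section height 362 mm. Two flanges 294 mm wide (y) and 23 mm thick, one on the floor and one at the top; a web 6 mm thick runs between them, centred on the flange width.

C is a chair. The seat is a 486×449×30 mm slab with its top at z = 423 mm, on four 42×42 mm corner legs (flush with the seat edges, standing on z = 0). A flat backrest 28 mm thick, 309 mm tall, spans the full seat width and rises from the seat top along its +y edge, rear face flush with the rear of the seat.

The I-beam is on top of the table. The chair is on the floor beside the table on its −y side.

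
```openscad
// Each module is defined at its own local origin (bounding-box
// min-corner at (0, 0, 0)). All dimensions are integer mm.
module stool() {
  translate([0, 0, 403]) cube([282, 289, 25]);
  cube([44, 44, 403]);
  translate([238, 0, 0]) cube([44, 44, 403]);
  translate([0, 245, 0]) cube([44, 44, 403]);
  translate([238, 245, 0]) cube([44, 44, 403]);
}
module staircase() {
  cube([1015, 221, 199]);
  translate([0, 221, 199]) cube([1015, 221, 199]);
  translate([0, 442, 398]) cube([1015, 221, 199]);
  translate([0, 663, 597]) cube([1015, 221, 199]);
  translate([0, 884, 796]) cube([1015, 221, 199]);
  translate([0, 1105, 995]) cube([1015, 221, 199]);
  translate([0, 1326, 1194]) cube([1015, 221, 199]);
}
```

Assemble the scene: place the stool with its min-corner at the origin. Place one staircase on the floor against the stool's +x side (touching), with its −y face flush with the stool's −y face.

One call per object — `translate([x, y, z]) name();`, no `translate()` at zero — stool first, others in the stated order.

stool();
translate([282, 0, 0]) staircase();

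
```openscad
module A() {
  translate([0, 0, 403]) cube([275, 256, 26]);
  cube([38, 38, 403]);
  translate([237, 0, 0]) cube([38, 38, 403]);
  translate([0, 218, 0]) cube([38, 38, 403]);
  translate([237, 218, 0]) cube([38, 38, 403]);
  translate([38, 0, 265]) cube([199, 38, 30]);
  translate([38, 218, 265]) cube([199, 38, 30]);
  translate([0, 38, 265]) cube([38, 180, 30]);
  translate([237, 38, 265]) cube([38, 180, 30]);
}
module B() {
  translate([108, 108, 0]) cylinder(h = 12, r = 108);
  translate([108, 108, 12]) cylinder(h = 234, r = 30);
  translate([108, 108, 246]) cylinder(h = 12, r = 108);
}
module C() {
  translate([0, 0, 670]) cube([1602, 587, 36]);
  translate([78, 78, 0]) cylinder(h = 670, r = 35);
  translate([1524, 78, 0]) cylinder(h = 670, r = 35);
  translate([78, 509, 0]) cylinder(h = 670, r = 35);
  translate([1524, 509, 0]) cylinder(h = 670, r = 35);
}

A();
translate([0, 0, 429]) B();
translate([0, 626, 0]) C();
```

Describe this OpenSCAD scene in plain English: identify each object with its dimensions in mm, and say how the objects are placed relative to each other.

A is a four-legged stool. The seat is a 275×256×26 mm slab whose top surface is at z = 429 mm; four square legs, each 38×38 mm in cross-section, run from the floor (z = 0) to the underside of the seat, each flush with a corner of the seat. Four stretchers, 38 mm wide and 30 mm tall, connect adjacent legs with their undersides at z = 265 mm, each running between the inner faces of the legs it joins and aligned with the legs' outer faces on the other axis.

B is a spool: two coaxial disc flanges of radius 108 mm and thickness 12 mm, joined by a core cylinder of radius 30 mm and height 234 mm. The lower flange rests on z = 0 and the three cylinders share a vertical axis.

C is a rectangular dining table. The top is 1602×587×36 mm with its upper surface at z = 706 mm. It stands on four round legs of 70 mm diameter, each leg's bounding box inset 43 mm from the nearest pair of top edges, running from the floor to the underside of the top.

The spool is on top of the stool. The table is on the floor beside the stool on its +y side.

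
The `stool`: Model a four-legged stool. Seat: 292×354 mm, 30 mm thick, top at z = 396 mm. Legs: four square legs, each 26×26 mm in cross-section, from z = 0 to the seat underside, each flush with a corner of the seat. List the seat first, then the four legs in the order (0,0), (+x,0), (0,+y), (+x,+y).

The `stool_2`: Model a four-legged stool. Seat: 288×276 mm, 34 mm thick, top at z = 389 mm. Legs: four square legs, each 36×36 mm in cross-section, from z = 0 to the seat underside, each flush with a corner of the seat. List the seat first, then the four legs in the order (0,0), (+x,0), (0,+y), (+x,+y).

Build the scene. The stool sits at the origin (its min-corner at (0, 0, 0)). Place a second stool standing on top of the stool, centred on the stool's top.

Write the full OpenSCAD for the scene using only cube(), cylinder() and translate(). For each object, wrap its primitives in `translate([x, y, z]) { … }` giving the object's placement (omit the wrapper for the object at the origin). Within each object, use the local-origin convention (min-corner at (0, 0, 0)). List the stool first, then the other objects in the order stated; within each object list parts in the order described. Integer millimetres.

translate([0, 0, 366]) cube([292, 354, 30]);
cube([26, 26, 366]);
translate([266, 0, 0]) cube([26, 26, 366]);
translate([0, 328, 0]) cube([26, 26, 366]);
translate([266, 328, 0]) cube([26, 26, 366]);
translate([2, 39, 396]) {
  translate([0, 0, 355]) cube([288, 276, 34]);
  cube([36, 36, 355]);
  translate([252, 0, 0]) cube([36, 36, 355]);
  translate([0, 240, 0]) cube([36, 36, 355]);
  translate([252, 240, 0]) cube([36, 36, 355]);
}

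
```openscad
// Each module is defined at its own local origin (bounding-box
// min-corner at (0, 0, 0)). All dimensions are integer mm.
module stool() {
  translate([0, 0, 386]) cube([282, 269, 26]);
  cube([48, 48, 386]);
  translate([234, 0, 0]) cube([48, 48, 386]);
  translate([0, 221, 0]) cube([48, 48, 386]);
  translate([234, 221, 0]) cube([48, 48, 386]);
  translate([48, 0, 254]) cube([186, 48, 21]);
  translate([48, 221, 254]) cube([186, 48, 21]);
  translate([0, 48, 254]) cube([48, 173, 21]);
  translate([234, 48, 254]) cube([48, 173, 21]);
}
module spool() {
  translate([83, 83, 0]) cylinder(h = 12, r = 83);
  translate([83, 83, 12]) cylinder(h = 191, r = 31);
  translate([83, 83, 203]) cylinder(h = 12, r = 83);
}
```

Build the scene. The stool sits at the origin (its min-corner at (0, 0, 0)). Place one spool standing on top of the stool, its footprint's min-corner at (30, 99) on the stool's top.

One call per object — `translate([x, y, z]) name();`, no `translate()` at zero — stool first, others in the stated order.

stool();
translate([30, 99, 412]) spool();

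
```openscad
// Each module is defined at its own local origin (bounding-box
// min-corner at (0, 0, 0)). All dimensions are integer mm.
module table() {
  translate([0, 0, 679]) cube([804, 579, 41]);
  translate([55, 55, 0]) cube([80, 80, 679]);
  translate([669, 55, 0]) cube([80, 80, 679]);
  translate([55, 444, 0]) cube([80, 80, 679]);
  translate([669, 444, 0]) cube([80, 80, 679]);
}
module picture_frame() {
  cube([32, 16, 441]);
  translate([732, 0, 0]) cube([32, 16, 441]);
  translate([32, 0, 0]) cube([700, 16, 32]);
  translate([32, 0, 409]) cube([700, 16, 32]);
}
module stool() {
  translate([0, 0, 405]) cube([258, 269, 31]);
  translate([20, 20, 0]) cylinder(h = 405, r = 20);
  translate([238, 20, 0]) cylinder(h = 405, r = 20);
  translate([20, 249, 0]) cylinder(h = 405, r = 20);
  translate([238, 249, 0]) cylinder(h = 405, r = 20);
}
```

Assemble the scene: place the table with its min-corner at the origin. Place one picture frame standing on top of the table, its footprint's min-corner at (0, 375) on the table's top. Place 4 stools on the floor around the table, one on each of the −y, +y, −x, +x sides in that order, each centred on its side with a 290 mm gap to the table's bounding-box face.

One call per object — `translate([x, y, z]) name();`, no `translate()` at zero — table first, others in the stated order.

table();
translate([0, 375, 720]) picture_frame();
translate([273, -559, 0]) stool();
translate([273, 869, 0]) stool();
translate([-548, 155, 0]) stool();
translate([1094, 155, 0]) stool();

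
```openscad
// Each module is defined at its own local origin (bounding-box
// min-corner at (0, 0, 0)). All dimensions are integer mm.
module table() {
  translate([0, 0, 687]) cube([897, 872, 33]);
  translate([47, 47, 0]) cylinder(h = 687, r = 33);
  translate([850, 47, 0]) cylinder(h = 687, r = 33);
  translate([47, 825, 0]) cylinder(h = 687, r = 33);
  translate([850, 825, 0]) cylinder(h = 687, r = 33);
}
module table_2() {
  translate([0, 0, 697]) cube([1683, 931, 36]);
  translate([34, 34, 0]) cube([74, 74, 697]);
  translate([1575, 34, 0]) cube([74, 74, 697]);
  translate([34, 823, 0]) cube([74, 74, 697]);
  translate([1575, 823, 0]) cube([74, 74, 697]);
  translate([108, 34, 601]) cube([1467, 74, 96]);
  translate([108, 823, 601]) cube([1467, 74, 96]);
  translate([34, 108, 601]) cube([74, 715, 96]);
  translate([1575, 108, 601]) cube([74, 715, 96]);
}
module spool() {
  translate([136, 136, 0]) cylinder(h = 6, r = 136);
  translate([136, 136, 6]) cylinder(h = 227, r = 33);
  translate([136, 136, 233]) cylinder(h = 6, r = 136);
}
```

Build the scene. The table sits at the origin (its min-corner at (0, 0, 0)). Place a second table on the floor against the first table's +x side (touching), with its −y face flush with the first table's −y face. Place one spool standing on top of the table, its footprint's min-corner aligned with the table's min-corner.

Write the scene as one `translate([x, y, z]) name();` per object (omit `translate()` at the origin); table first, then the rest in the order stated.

table();
translate([897, 0, 0]) table_2();
translate([0, 0, 720]) spool();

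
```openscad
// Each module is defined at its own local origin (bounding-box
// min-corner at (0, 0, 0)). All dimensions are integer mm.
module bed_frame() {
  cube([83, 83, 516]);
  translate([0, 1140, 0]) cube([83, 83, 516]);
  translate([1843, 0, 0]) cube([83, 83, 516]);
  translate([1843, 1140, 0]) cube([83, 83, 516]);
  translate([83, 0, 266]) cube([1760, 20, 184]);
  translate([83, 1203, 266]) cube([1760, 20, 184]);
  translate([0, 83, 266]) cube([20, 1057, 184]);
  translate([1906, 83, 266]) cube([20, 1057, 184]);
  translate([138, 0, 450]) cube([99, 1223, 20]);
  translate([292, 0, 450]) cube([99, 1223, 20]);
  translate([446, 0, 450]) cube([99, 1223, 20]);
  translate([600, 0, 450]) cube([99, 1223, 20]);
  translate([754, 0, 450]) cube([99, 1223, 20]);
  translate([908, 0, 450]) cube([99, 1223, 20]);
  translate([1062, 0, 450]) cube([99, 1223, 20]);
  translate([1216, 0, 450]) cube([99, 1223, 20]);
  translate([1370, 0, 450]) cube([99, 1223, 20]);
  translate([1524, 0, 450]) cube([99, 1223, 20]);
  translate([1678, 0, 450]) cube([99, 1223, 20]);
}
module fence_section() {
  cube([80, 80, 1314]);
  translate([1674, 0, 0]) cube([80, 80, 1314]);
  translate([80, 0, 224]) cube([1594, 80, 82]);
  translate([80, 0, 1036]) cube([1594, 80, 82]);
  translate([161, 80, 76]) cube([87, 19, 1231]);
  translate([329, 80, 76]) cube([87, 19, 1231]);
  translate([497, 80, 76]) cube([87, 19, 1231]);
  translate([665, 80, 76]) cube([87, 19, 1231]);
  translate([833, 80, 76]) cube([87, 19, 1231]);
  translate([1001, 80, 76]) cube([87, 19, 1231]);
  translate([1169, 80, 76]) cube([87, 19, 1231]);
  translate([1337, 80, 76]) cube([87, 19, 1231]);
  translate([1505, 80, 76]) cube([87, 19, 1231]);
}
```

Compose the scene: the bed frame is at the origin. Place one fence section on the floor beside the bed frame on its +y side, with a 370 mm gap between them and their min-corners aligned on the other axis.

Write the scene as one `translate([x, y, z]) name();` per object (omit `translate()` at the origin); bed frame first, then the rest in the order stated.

bed_frame();
translate([0, 1593, 0]) fence_section();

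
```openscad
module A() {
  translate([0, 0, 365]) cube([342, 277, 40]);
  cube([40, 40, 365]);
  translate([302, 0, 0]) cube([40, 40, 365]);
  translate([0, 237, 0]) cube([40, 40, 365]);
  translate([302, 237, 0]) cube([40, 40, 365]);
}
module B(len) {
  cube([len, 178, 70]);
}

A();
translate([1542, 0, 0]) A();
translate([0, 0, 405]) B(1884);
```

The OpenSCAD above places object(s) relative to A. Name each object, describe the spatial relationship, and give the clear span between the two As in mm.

Second stool starts at x = 1542; first ends at x = 342; clear span = 1542 − 342 = 1200 mm.

A is a stool. B is a beam. A beam spans the tops of two stools. The clear span between the two stools is 1200 mm.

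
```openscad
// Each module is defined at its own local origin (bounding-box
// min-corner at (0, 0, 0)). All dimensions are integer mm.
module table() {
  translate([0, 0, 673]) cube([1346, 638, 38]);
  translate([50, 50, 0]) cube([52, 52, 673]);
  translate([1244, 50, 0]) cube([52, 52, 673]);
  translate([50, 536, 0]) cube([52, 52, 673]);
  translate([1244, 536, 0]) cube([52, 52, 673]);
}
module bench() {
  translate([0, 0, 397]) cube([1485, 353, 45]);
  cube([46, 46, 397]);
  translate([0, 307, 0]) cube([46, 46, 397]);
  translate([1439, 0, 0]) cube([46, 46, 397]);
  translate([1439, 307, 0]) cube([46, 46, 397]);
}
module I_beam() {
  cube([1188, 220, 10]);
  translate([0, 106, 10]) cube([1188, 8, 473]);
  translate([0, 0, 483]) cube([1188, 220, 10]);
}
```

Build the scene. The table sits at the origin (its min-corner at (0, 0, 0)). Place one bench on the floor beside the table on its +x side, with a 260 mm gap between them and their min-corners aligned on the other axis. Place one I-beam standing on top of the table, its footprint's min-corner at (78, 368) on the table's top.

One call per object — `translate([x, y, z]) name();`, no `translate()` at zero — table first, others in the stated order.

table();
translate([1606, 0, 0]) bench();
translate([78, 368, 711]) I_beam();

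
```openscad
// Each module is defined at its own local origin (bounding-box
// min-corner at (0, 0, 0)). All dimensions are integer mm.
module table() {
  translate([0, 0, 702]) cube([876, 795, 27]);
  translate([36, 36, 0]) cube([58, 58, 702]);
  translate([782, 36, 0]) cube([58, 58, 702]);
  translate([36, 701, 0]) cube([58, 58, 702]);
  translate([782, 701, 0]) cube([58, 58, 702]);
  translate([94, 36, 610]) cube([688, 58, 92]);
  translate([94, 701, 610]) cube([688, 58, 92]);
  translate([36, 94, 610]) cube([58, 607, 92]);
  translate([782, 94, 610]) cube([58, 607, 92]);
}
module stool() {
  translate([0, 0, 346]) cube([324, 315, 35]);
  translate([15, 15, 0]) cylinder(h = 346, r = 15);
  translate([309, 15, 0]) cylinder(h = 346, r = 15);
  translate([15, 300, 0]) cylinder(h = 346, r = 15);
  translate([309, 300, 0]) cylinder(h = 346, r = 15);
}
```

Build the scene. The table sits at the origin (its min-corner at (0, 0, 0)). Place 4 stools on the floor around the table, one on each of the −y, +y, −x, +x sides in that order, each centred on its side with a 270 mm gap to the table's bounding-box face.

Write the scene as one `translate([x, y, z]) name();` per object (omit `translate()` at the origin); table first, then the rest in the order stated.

table();
translate([276, -585, 0]) stool();
translate([276, 1065, 0]) stool();
translate([-594, 240, 0]) stool();
translate([1146, 240, 0]) stool();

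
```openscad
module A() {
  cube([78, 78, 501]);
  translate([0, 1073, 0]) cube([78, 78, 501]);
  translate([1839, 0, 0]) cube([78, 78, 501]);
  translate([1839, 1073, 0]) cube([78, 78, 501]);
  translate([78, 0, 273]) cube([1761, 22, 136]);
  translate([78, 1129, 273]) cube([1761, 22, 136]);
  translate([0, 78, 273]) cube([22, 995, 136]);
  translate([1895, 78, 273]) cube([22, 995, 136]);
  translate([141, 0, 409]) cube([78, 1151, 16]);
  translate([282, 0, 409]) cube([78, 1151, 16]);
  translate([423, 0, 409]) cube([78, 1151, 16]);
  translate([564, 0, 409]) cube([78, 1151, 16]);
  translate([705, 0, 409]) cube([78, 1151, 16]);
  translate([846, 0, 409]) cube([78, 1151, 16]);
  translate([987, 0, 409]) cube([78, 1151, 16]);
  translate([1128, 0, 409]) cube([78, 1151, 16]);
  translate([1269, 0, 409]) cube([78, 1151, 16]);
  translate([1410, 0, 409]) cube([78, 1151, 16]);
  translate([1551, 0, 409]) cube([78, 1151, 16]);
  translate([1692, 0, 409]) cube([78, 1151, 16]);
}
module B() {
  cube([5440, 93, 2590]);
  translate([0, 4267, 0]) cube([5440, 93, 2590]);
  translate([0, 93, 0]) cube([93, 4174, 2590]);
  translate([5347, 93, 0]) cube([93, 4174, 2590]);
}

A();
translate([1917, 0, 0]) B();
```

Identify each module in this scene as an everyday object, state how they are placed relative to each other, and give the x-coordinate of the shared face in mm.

A is a bed frame. B is a house frame. The house frame is against the bed frame's +x side, with their −y faces flush. The x-coordinate of the shared face is 1917 mm.

The bed frame's +x face and the house frame's −x face are both at x = 1917 mm.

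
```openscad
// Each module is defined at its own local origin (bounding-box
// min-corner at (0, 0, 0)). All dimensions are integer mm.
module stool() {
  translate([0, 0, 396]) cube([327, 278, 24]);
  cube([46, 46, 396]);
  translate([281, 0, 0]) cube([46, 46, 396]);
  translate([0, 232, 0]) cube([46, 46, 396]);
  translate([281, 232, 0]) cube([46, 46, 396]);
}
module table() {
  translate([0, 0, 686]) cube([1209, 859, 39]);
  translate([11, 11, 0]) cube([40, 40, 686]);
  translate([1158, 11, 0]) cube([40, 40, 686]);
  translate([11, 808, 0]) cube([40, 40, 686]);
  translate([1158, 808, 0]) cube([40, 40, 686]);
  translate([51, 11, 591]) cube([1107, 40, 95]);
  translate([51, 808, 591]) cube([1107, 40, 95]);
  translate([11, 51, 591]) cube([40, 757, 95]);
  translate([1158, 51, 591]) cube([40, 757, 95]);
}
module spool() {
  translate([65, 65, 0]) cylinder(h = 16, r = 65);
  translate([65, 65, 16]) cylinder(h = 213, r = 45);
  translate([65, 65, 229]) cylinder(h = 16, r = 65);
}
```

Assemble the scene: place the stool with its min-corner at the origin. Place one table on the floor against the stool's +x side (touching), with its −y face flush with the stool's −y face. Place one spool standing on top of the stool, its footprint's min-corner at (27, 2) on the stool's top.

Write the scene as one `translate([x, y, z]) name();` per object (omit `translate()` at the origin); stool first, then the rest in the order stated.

stool();
translate([327, 0, 0]) table();
translate([27, 2, 420]) spool();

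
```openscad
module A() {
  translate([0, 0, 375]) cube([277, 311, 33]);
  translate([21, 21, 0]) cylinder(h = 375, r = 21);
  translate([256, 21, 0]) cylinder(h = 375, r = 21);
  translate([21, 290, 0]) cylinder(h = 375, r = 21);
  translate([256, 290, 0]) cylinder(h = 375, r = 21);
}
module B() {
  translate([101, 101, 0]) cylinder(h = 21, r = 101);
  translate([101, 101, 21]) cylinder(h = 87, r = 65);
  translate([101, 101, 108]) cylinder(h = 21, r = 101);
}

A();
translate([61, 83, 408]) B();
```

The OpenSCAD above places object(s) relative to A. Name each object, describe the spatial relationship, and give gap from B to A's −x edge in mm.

The spool's min-x is at 61; the stool's min-x is 0; gap = 61 mm.

A is a stool. B is a spool. The spool is on top of the stool. The gap from the spool to the stool's −x edge is 61 mm.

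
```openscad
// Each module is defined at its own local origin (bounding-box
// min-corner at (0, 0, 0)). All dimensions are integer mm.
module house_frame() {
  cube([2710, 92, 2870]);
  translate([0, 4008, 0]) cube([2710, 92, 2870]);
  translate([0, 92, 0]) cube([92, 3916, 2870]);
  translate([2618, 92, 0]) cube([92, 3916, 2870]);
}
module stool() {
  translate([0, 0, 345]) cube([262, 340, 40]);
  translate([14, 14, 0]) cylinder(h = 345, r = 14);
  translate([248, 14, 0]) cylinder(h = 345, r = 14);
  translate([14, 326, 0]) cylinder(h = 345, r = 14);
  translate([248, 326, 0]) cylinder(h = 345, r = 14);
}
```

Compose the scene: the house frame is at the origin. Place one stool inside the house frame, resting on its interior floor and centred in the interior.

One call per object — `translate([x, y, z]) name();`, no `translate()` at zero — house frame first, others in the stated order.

house_frame();
translate([1224, 1880, 0]) stool();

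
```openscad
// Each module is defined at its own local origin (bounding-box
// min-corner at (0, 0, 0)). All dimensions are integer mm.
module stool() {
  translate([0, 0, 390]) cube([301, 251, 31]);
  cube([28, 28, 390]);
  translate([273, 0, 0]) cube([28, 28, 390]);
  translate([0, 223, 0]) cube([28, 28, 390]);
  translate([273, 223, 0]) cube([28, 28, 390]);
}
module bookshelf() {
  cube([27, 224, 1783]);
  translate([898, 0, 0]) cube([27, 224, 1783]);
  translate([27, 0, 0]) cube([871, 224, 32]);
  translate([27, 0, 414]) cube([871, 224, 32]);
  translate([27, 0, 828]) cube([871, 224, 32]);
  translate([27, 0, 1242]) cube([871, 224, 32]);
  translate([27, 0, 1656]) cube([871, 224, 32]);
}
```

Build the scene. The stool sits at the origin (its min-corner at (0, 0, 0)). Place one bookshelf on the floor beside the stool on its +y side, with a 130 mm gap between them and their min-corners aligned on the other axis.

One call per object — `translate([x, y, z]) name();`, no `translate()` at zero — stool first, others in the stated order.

stool();
translate([0, 381, 0]) bookshelf();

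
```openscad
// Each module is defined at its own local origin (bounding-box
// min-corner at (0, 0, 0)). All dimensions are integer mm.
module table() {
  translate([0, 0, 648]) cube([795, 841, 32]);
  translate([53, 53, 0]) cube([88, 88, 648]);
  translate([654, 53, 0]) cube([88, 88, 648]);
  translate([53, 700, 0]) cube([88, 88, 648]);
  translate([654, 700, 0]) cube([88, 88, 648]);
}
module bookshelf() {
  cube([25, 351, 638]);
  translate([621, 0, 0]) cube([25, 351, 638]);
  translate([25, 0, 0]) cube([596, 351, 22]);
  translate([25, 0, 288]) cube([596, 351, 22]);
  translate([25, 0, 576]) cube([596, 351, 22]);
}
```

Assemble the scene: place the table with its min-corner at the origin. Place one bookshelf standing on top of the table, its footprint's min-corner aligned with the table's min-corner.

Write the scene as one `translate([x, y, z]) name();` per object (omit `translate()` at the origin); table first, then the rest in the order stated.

table();
translate([0, 0, 680]) bookshelf();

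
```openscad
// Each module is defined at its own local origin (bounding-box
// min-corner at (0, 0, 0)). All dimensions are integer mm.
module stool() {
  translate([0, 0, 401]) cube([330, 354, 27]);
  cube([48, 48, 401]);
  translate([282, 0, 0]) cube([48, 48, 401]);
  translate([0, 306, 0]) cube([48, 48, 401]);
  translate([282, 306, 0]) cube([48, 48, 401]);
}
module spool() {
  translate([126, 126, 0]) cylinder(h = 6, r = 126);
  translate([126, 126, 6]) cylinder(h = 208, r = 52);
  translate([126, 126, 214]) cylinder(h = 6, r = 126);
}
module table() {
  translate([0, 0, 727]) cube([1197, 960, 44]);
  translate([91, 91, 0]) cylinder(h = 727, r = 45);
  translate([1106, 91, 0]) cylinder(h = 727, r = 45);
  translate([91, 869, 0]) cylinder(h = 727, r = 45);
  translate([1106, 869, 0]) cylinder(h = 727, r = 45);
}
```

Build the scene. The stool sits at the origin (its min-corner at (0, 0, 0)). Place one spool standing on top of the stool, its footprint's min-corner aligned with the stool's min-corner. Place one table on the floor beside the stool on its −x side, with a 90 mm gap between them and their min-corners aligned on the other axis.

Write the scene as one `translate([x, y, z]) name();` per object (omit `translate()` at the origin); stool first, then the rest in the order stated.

stool();
translate([0, 0, 428]) spool();
translate([-1287, 0, 0]) table();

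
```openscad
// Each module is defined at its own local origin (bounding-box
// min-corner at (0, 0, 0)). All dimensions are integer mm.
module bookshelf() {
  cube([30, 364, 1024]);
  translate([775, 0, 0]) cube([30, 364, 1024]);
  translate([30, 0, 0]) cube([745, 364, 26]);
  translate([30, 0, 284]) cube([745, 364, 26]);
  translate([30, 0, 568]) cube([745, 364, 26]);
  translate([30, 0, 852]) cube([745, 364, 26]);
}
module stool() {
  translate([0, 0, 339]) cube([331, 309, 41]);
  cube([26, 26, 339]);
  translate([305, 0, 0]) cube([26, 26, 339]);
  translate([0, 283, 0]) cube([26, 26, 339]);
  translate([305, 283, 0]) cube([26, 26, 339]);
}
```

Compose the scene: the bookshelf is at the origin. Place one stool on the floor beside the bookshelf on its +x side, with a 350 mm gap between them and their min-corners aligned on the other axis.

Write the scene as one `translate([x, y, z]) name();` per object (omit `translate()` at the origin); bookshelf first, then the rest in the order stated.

bookshelf();
translate([1155, 0, 0]) stool();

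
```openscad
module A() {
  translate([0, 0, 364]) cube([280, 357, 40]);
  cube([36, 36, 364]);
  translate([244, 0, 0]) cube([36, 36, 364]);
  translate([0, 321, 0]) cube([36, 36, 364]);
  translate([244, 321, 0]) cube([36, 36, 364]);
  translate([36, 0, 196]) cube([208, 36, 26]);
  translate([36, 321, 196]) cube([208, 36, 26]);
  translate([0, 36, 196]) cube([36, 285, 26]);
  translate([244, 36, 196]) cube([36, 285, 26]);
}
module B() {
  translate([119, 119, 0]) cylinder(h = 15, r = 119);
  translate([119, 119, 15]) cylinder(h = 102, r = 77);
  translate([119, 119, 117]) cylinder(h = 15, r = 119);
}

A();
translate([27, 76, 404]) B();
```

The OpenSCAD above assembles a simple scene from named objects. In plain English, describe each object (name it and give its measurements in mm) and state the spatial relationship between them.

A is a four-legged stool. The seat is a 280×357×40 mm slab whose top surface is at z = 404 mm; four square legs, each 36×36 mm in cross-section, run from the floor (z = 0) to the underside of the seat, each flush with a corner of the seat. Four stretchers, 36 mm wide and 26 mm tall, connect adjacent legs with their undersides at z = 196 mm, each running between the inner faces of the legs it joins and aligned with the legs' outer faces on the other axis.

B is a spool: two coaxial disc flanges of radius 119 mm and thickness 15 mm, joined by a core cylinder of radius 77 mm and height 102 mm. The lower flange rests on z = 0 and the three cylinders share a vertical axis.

The spool is on top of the stool.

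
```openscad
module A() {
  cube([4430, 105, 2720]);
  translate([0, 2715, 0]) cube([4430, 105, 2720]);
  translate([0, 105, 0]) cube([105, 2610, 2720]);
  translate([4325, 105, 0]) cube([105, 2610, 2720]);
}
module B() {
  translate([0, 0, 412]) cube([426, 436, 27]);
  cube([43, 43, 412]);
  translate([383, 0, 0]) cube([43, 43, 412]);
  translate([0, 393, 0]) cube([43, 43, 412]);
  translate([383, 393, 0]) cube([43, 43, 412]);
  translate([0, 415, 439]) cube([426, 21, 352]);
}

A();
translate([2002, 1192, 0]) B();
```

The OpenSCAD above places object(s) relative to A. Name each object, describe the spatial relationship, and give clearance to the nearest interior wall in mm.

A is a house frame. B is a chair. The chair sits inside the house frame, centred. The clearance to the nearest interior wall is 1087 mm.

Clearances: x = 1897, y = 1087; minimum 1087 mm.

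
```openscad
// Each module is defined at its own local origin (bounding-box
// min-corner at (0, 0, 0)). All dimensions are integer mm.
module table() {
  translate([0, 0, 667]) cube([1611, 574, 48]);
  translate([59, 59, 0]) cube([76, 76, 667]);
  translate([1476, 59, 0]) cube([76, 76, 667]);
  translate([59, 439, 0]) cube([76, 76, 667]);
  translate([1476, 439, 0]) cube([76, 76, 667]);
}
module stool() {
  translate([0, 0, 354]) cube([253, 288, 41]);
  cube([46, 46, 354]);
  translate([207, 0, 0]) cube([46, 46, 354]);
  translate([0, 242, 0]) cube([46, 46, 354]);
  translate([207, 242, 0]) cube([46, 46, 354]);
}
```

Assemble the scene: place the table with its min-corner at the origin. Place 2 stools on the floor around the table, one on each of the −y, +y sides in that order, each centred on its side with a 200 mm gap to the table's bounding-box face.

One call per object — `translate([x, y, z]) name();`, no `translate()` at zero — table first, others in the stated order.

table();
translate([679, -488, 0]) stool();
translate([679, 774, 0]) stool();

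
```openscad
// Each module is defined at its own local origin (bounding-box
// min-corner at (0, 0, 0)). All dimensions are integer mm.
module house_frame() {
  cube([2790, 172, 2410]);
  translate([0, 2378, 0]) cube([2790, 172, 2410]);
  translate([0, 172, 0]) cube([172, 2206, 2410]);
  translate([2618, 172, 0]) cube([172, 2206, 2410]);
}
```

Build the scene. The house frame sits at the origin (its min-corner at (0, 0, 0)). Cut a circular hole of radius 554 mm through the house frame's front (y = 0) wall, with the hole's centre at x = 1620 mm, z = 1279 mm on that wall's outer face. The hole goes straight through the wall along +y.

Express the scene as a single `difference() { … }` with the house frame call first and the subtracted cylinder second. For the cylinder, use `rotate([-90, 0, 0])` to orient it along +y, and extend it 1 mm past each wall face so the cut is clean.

difference() {
  house_frame();
  translate([1620, -1, 1279]) rotate([-90, 0, 0]) cylinder(h = 174, r = 554);
}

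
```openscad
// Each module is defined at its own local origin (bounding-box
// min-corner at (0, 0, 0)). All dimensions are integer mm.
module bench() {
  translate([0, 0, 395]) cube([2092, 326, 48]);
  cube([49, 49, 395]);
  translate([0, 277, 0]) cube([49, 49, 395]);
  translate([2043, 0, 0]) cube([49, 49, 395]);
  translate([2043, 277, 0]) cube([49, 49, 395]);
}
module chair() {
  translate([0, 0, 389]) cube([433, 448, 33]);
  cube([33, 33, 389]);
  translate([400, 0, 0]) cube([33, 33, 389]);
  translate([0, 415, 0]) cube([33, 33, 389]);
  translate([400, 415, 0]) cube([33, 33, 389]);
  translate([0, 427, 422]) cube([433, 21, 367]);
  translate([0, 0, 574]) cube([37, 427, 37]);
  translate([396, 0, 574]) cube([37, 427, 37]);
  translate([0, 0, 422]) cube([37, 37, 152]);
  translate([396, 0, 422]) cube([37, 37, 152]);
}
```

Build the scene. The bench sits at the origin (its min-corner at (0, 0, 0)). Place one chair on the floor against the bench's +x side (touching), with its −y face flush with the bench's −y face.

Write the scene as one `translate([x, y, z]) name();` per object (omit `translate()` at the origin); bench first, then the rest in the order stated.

bench();
translate([2092, 0, 0]) chair();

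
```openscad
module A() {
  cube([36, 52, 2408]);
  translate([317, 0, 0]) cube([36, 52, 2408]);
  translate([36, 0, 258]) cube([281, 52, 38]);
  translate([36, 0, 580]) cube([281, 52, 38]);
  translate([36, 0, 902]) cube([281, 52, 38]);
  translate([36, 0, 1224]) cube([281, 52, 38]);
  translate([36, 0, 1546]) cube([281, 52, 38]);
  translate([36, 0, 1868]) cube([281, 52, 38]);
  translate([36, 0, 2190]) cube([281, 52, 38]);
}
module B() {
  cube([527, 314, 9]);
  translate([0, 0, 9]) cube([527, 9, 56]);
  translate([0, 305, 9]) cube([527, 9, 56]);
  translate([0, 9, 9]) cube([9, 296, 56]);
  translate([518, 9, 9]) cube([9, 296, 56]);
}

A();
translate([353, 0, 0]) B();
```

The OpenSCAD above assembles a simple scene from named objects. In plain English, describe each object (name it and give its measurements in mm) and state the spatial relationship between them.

A is a wooden ladder with two side rails of 36×52 mm section and 2408 mm height, set 353 mm apart overall. Between them run 7 rectangular rungs (52 mm deep, 38 mm thick), front faces flush with the rails' −y face. The bottom of the first rung is 258 mm above the floor and each subsequent rung is 322 mm higher than the one below.

B is an open storage box with external size 527×314×65 mm and wall thickness 9 mm (the base is also 9 mm thick). The base covers the whole footprint; the four walls stand on the base, with the y-facing walls full-width and the x-facing walls fitting between their inner faces.

The open box is against the ladder's +x side, with their −y faces flush.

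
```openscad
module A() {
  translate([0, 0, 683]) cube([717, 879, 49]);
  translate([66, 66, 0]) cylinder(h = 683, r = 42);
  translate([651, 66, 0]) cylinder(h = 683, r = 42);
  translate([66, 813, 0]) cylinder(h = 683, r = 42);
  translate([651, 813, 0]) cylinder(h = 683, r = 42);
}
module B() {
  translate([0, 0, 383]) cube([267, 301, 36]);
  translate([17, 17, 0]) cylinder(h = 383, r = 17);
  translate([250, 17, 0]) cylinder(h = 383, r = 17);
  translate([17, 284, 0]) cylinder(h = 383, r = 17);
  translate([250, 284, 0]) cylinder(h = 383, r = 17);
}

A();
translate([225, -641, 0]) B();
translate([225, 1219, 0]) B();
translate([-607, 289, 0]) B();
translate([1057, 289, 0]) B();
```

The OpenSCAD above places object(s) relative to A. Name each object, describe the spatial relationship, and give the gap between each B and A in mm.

A is a table. B is a stool. Four stools sit around the table at the −y, +y, −x, +x sides. The gap between each stool and the table is 340 mm.

Each stool's nearest face is 340 mm from the table's bounding box.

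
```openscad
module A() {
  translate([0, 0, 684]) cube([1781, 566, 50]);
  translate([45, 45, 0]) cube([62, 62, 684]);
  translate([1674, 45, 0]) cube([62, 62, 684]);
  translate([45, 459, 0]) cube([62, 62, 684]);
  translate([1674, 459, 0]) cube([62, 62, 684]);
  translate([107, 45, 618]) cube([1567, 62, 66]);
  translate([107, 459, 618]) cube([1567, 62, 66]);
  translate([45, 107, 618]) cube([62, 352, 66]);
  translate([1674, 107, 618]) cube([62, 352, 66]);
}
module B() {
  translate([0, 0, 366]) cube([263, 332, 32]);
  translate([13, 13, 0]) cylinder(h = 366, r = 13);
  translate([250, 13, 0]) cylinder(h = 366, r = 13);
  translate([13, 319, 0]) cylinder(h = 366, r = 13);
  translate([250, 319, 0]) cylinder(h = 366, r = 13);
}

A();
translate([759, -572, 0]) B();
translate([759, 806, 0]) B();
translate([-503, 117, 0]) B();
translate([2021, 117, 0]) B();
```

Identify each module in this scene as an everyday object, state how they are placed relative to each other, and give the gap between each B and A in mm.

A is a table. B is a stool. Four stools sit around the table at the −y, +y, −x, +x sides. The gap between each stool and the table is 240 mm.

Each stool's nearest face is 240 mm from the table's bounding box.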